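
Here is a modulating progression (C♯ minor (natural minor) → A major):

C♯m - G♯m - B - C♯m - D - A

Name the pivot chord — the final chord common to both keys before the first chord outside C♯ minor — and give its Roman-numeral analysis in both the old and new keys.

Chords diatonic to C♯ minor: C♯m, D♯dim, E, F♯m, G♯m, A, B.
Reading the progression, the first chord not in that set is D, so the modulation leaves C♯ minor there.
The chord immediately before D is C♯m, which is diatonic to both keys: i in C♯ minor and iii in A major.

C♯m — i in C♯ minor, iii in A major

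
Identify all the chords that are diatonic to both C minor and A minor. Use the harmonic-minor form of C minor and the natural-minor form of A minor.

G, Bdim

Triads in C minor (harmonic minor): Cm (i), Ddim (ii°), Ebaug (III+), Fm (iv), G (V), Ab (VI), Bdim (vii°).
Triads in A minor (natural minor): Am (i), Bdim (ii°), C (III), Dm (iv), Em (v), F (VI), G (VII).
Shared triads with their functions: G (V in C minor, VII in A minor); Bdim (vii° in C minor, ii° in A minor).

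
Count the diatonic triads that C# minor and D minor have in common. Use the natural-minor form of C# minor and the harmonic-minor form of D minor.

1

Diatonic triads of C# minor (natural minor): C#m (i), D#dim (ii°), E (III), F#m (iv), G#m (v), A (VI), B (VII).
Diatonic triads of D minor (harmonic minor): Dm (i), Edim (ii°), Faug (III+), Gm (iv), A (V), Bb (VI), C#dim (vii°).
Matching root and quality in both lists: A.
That gives 1 common triad.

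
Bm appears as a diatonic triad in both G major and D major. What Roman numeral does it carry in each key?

iii in G major; vi in D major

The scale of G major is G A B C D E F#; B is degree 3, and the triad built there (B-D-F#) is minor, so it is iii.
The scale of D major is D E F# G A B C#; B is degree 6, and the triad built there (B-D-F#) is minor, so it is vi.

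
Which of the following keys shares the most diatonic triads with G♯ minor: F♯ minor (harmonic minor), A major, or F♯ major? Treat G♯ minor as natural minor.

F♯ major

Triads of G♯ minor (natural minor): G♯ minor (i), A♯ diminished (ii°), B major (III), C♯ minor (iv), D♯ minor (v), E major (VI), F♯ major (VII).
F♯ minor (harmonic minor) shares 0: none.
A major shares 2: C♯m, E.
F♯ major shares 4: G♯m, B, D♯m, F♯.
The most common triads (4) are shared with F♯ major.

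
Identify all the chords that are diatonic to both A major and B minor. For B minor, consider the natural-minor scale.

A, Bm, D, F#m

Triads in A major: A (I), Bm (ii), C#m (iii), D (IV), E (V), F#m (vi), G#dim (vii°).
Triads in B minor (natural minor): Bm (i), C#dim (ii°), D (III), Em (iv), F#m (v), G (VI), A (VII).
Shared triads with their functions: A (I in A major, VII in B minor); Bm (ii in A major, i in B minor); D (IV in A major, III in B minor); F#m (vi in A major, v in B minor).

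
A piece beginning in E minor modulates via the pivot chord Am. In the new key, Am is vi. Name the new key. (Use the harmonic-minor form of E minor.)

The numeral vi denotes a minor triad on scale degree 6. With A on degree 6, the tonic of the new key is C.
Degree 6 carries a minor triad in major keys, so the destination is C major.
Check: the diatonic triads of C major are C (I), Dm (ii), Em (iii), F (IV), G (V), Am (vi), Bdim (vii°) — Am is indeed vi.

C major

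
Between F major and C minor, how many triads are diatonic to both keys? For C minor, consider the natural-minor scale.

2

Diatonic triads of F major: F major (I), G minor (ii), A minor (iii), Bb major (IV), C major (V), D minor (vi), E diminished (vii°).
Diatonic triads of C minor (natural minor): C minor (i), D diminished (ii°), Eb major (III), F minor (iv), G minor (v), Ab major (VI), Bb major (VII).
Matching root and quality in both lists: G minor, Bb major.
That gives 2 common triads.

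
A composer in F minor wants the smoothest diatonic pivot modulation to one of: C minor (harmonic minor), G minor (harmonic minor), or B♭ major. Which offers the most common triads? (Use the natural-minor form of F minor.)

C minor

Triads of F minor (natural minor): Fm (i), Gdim (ii°), A♭ (III), B♭m (iv), Cm (v), D♭ (VI), E♭ (VII).
C minor (harmonic minor) shares 3: Fm, A♭, Cm.
G minor (harmonic minor) shares 2: Cm, E♭.
B♭ major shares 2: Cm, E♭.
The most common triads (3) are shared with C minor.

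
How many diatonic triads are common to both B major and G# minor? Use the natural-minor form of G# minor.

7

Diatonic triads of B major: B (I), C#m (ii), D#m (iii), E (IV), F# (V), G#m (vi), A#dim (vii°).
Diatonic triads of G# minor (natural minor): G#m (i), A#dim (ii°), B (III), C#m (iv), D#m (v), E (VI), F# (VII).
Matching root and quality in both lists: B, C#m, D#m, E, F#, G#m, A#dim.
That gives 7 common triads.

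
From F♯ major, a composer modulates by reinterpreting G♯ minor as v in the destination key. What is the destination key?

The numeral v denotes a minor triad on scale degree 5. With G♯ on degree 5, the tonic of the new key is C♯.
Degree 5 carries a minor triad in natural-minor keys, so the destination is C♯ minor.
Check: the diatonic triads of C♯ minor (natural minor) are C♯m (i), D♯dim (ii°), E (III), F♯m (iv), G♯m (v), A (VI), B (VII) — G♯ minor is indeed v.

C♯ minor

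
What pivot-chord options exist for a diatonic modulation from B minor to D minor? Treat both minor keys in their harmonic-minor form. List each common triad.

Triads in B minor (harmonic minor): B minor (i), C# diminished (ii°), D augmented (III+), E minor (iv), F# major (V), G major (VI), A# diminished (vii°).
Triads in D minor (harmonic minor): D minor (i), E diminished (ii°), F augmented (III+), G minor (iv), A major (V), Bb major (VI), C# diminished (vii°).
Shared triads with their functions: C# diminished (ii° in B minor, vii° in D minor).

C#dim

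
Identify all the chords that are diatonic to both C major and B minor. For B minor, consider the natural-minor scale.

Triads in C major: C major (I), D minor (ii), E minor (iii), F major (IV), G major (V), A minor (vi), B diminished (vii°).
Triads in B minor (natural minor): B minor (i), C♯ diminished (ii°), D major (III), E minor (iv), F♯ minor (v), G major (VI), A major (VII).
Shared triads with their functions: E minor (iii in C major, iv in B minor); G major (V in C major, VI in B minor).

Em, G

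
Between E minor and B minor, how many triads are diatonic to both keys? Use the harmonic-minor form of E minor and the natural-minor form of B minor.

1

Diatonic triads of E minor (harmonic minor): Em (i), F#dim (ii°), Gaug (III+), Am (iv), B (V), C (VI), D#dim (vii°).
Diatonic triads of B minor (natural minor): Bm (i), C#dim (ii°), D (III), Em (iv), F#m (v), G (VI), A (VII).
Matching root and quality in both lists: Em.
That gives 1 common triad.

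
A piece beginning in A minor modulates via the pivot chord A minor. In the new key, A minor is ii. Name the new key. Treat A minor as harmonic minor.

G major

The numeral ii denotes a minor triad on scale degree 2. With A on degree 2, the tonic of the new key is G.
Degree 2 carries a minor triad in major keys, so the destination is G major.
Check: the diatonic triads of G major are G (I), Am (ii), Bm (iii), C (IV), D (V), Em (vi), F#dim (vii°) — A minor is indeed ii.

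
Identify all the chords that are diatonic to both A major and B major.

C#m, E

Triads in A major: A major (I), B minor (ii), C# minor (iii), D major (IV), E major (V), F# minor (vi), G# diminished (vii°).
Triads in B major: B major (I), C# minor (ii), D# minor (iii), E major (IV), F# major (V), G# minor (vi), A# diminished (vii°).
Shared triads with their functions: C# minor (iii in A major, ii in B major); E major (V in A major, IV in B major).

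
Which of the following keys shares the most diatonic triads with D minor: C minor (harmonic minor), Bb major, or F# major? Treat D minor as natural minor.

Bb major

Triads of D minor (natural minor): Dm (i), Edim (ii°), F (III), Gm (iv), Am (v), Bb (VI), C (VII).
C minor (harmonic minor) shares 0: none.
Bb major shares 4: Dm, F, Gm, Bb.
F# major shares 0: none.
The most common triads (4) are shared with Bb major.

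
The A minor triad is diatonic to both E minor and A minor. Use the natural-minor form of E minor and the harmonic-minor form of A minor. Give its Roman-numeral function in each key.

The scale of E minor (natural minor) is E F# G A B C D; A is degree 4, and the triad built there (A-C-E) is minor, so it is iv.
The scale of A minor (harmonic minor) is A B C D E F G#; A is degree 1, and the triad built there (A-C-E) is minor, so it is i.

iv in E minor; i in A minor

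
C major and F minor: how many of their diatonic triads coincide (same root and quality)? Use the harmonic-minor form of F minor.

Diatonic triads of C major: C major (I), D minor (ii), E minor (iii), F major (IV), G major (V), A minor (vi), B diminished (vii°).
Diatonic triads of F minor (harmonic minor): F minor (i), G diminished (ii°), Ab augmented (III+), Bb minor (iv), C major (V), Db major (VI), E diminished (vii°).
Matching root and quality in both lists: C major.
That gives 1 common triad.

1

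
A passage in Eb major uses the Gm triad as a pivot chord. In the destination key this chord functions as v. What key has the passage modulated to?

The numeral v denotes a minor triad on scale degree 5. With G on degree 5, the tonic of the new key is C.
Degree 5 carries a minor triad in natural-minor keys, so the destination is C minor.
Check: the diatonic triads of C minor (natural minor) are Cm (i), Ddim (ii°), Eb (III), Fm (iv), Gm (v), Ab (VI), Bb (VII) — Gm is indeed v.

C minor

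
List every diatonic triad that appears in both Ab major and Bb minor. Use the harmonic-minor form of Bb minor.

Triads in Ab major: Ab major (I), Bb minor (ii), C minor (iii), Db major (IV), Eb major (V), F minor (vi), G diminished (vii°).
Triads in Bb minor (harmonic minor): Bb minor (i), C diminished (ii°), Db augmented (III+), Eb minor (iv), F major (V), Gb major (VI), A diminished (vii°).
Shared triads with their functions: Bb minor (ii in Ab major, i in Bb minor).

Bbm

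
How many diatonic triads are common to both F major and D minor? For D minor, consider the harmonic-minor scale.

4

Diatonic triads of F major: F (I), Gm (ii), Am (iii), Bb (IV), C (V), Dm (vi), Edim (vii°).
Diatonic triads of D minor (harmonic minor): Dm (i), Edim (ii°), Faug (III+), Gm (iv), A (V), Bb (VI), C#dim (vii°).
Matching root and quality in both lists: Gm, Bb, Dm, Edim.
That gives 4 common triads.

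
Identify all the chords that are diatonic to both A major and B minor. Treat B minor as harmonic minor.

Triads in A major: A (I), Bm (ii), C#m (iii), D (IV), E (V), F#m (vi), G#dim (vii°).
Triads in B minor (harmonic minor): Bm (i), C#dim (ii°), Daug (III+), Em (iv), F# (V), G (VI), A#dim (vii°).
Shared triads with their functions: Bm (ii in A major, i in B minor).

Bm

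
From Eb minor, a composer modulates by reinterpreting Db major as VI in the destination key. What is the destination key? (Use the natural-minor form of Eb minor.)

F minor

The numeral VI denotes a major triad on scale degree 6. With Db on degree 6, the tonic of the new key is F.
Degree 6 carries a major triad in minor keys, so the destination is F minor.
Check: the diatonic triads of F minor (natural minor) are Fm (i), Gdim (ii°), Ab (III), Bbm (iv), Cm (v), Db (VI), Eb (VII) — Db major is indeed VI.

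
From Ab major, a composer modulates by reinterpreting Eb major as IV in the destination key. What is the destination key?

Bb major

The numeral IV denotes a major triad on scale degree 4. With Eb on degree 4, the tonic of the new key is Bb.
Degree 4 carries a major triad in major keys, so the destination is Bb major.
Check: the diatonic triads of Bb major are Bb (I), Cm (ii), Dm (iii), Eb (IV), F (V), Gm (vi), Adim (vii°) — Eb major is indeed IV.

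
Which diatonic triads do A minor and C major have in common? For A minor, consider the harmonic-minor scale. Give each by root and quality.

Triads in A minor (harmonic minor): A minor (i), B diminished (ii°), C augmented (III+), D minor (iv), E major (V), F major (VI), G# diminished (vii°).
Triads in C major: C major (I), D minor (ii), E minor (iii), F major (IV), G major (V), A minor (vi), B diminished (vii°).
Shared triads with their functions: A minor (i in A minor, vi in C major); B diminished (ii° in A minor, vii° in C major); D minor (iv in A minor, ii in C major); F major (VI in A minor, IV in C major).

Am, Bdim, Dm, F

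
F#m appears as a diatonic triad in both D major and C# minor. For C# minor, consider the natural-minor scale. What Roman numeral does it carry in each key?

iii in D major; iv in C# minor

The scale of D major is D E F# G A B C#; F# is degree 3, and the triad built there (F#-A-C#) is minor, so it is iii.
The scale of C# minor (natural minor) is C# D# E F# G# A B; F# is degree 4, and the triad built there (F#-A-C#) is minor, so it is iv.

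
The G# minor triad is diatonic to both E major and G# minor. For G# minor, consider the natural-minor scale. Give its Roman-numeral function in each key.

iii in E major; i in G# minor

The scale of E major is E F# G# A B C# D#; G# is degree 3, and the triad built there (G#-B-D#) is minor, so it is iii.
The scale of G# minor (natural minor) is G# A# B C# D# E F#; G# is degree 1, and the triad built there (G#-B-D#) is minor, so it is i.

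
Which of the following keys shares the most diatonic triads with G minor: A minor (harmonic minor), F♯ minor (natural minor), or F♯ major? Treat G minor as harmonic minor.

Triads of G minor (harmonic minor): Gm (i), Adim (ii°), B♭aug (III+), Cm (iv), D (V), E♭ (VI), F♯dim (vii°).
A minor (harmonic minor) shares 0: none.
F♯ minor (natural minor) shares 1: D.
F♯ major shares 0: none.
The most common triads (1) are shared with F♯ minor.

F♯ minor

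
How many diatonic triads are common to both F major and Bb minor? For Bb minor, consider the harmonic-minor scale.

1

Diatonic triads of F major: F (I), Gm (ii), Am (iii), Bb (IV), C (V), Dm (vi), Edim (vii°).
Diatonic triads of Bb minor (harmonic minor): Bbm (i), Cdim (ii°), Dbaug (III+), Ebm (iv), F (V), Gb (VI), Adim (vii°).
Matching root and quality in both lists: F.
That gives 1 common triad.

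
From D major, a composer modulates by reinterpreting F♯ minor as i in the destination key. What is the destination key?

The numeral i denotes a minor triad on scale degree 1. With F♯ on degree 1, the tonic of the new key is F♯.
Degree 1 carries a minor triad in minor keys, so the destination is F♯ minor.
Check: the diatonic triads of F♯ minor (natural minor) are F♯m (i), G♯dim (ii°), A (III), Bm (iv), C♯m (v), D (VI), E (VII) — F♯ minor is indeed i.

F♯ minor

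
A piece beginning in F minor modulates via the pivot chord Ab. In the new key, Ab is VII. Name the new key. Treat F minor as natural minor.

Bb minor

The numeral VII denotes a major triad on scale degree 7. With Ab on degree 7, the tonic of the new key is Bb.
Degree 7 carries a major triad in natural-minor keys, so the destination is Bb minor.
Check: the diatonic triads of Bb minor (natural minor) are Bbm (i), Cdim (ii°), Db (III), Ebm (iv), Fm (v), Gb (VI), Ab (VII) — Ab is indeed VII.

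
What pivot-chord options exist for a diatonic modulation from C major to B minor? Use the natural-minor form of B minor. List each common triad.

Em, G

Triads in C major: C major (I), D minor (ii), E minor (iii), F major (IV), G major (V), A minor (vi), B diminished (vii°).
Triads in B minor (natural minor): B minor (i), C♯ diminished (ii°), D major (III), E minor (iv), F♯ minor (v), G major (VI), A major (VII).
Shared triads with their functions: E minor (iii in C major, iv in B minor); G major (V in C major, VI in B minor).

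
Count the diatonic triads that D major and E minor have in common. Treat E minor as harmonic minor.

1

Diatonic triads of D major: D (I), Em (ii), F♯m (iii), G (IV), A (V), Bm (vi), C♯dim (vii°).
Diatonic triads of E minor (harmonic minor): Em (i), F♯dim (ii°), Gaug (III+), Am (iv), B (V), C (VI), D♯dim (vii°).
Matching root and quality in both lists: Em.
That gives 1 common triad.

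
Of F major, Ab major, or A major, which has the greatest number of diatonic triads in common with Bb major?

F major

Triads of Bb major: Bb (I), Cm (ii), Dm (iii), Eb (IV), F (V), Gm (vi), Adim (vii°).
F major shares 4: Bb, Dm, F, Gm.
Ab major shares 2: Cm, Eb.
A major shares 0: none.
The most common triads (4) are shared with F major.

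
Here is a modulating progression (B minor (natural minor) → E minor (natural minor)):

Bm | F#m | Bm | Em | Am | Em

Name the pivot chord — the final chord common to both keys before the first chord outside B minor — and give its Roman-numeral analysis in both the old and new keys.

Chords diatonic to B minor: Bm, C#dim, D, Em, F#m, G, A.
Reading the progression, the first chord not in that set is Am, so the modulation leaves B minor there.
The chord immediately before Am is Em, which is diatonic to both keys: iv in B minor and i in E minor.

Em — iv in B minor, i in E minor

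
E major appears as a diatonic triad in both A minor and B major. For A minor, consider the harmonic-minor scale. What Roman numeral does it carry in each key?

V in A minor; IV in B major

The scale of A minor (harmonic minor) is A B C D E F G#; E is degree 5, and the triad built there (E-G#-B) is major, so it is V.
The scale of B major is B C# D# E F# G# A#; E is degree 4, and the triad built there (E-G#-B) is major, so it is IV.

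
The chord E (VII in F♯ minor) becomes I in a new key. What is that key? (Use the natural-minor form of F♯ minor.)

The numeral I denotes a major triad on scale degree 1. With E on degree 1, the tonic of the new key is E.
Degree 1 carries a major triad in major keys, so the destination is E major.
Check: the diatonic triads of E major are E (I), F♯m (ii), G♯m (iii), A (IV), B (V), C♯m (vi), D♯dim (vii°) — E is indeed I.

E major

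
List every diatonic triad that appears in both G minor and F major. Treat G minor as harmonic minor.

Gm

Triads in G minor (harmonic minor): Gm (i), Adim (ii°), B♭aug (III+), Cm (iv), D (V), E♭ (VI), F♯dim (vii°).
Triads in F major: F (I), Gm (ii), Am (iii), B♭ (IV), C (V), Dm (vi), Edim (vii°).
Shared triads with their functions: Gm (i in G minor, ii in F major).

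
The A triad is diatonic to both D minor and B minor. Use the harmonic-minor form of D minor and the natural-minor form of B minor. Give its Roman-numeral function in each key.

V in D minor; VII in B minor

The scale of D minor (harmonic minor) is D E F G A Bb C#; A is degree 5, and the triad built there (A-C#-E) is major, so it is V.
The scale of B minor (natural minor) is B C# D E F# G A; A is degree 7, and the triad built there (A-C#-E) is major, so it is VII.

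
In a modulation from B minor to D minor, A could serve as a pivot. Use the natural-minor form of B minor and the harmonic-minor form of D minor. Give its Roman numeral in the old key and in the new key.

The scale of B minor (natural minor) is B C♯ D E F♯ G A; A is degree 7, and the triad built there (A-C♯-E) is major, so it is VII.
The scale of D minor (harmonic minor) is D E F G A B♭ C♯; A is degree 5, and the triad built there (A-C♯-E) is major, so it is V.

VII in B minor; V in D minor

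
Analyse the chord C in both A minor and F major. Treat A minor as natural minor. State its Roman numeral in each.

III in A minor; V in F major

The scale of A minor (natural minor) is A B C D E F G; C is degree 3, and the triad built there (C-E-G) is major, so it is III.
The scale of F major is F G A B♭ C D E; C is degree 5, and the triad built there (C-E-G) is major, so it is V.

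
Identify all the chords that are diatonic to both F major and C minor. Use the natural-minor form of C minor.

Triads in F major: F (I), Gm (ii), Am (iii), B♭ (IV), C (V), Dm (vi), Edim (vii°).
Triads in C minor (natural minor): Cm (i), Ddim (ii°), E♭ (III), Fm (iv), Gm (v), A♭ (VI), B♭ (VII).
Shared triads with their functions: Gm (ii in F major, v in C minor); B♭ (IV in F major, VII in C minor).

Gm, B♭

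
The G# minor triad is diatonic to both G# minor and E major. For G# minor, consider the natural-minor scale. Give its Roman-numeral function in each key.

The scale of G# minor (natural minor) is G# A# B C# D# E F#; G# is degree 1, and the triad built there (G#-B-D#) is minor, so it is i.
The scale of E major is E F# G# A B C# D#; G# is degree 3, and the triad built there (G#-B-D#) is minor, so it is iii.

i in G# minor; iii in E major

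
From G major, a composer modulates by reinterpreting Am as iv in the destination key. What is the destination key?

The numeral iv denotes a minor triad on scale degree 4. With A on degree 4, the tonic of the new key is E.
Degree 4 carries a minor triad in minor keys, so the destination is E minor.
Check: the diatonic triads of E minor (natural minor) are Em (i), F#dim (ii°), G (III), Am (iv), Bm (v), C (VI), D (VII) — Am is indeed iv.

E minor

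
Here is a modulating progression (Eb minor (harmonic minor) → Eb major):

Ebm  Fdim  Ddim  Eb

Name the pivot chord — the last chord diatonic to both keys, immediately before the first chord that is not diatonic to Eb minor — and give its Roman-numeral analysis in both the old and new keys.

Chords diatonic to Eb minor: Ebm, Fdim, Gbaug, Abm, Bb, Cb, Ddim.
Reading the progression, the first chord not in that set is Eb, so the modulation leaves Eb minor there.
The chord immediately before Eb is Ddim, which is diatonic to both keys: vii° in Eb minor and vii° in Eb major.

Ddim — vii° in Eb minor, vii° in Eb major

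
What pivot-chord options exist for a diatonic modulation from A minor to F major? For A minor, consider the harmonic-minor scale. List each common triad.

Triads in A minor (harmonic minor): Am (i), Bdim (ii°), Caug (III+), Dm (iv), E (V), F (VI), G#dim (vii°).
Triads in F major: F (I), Gm (ii), Am (iii), Bb (IV), C (V), Dm (vi), Edim (vii°).
Shared triads with their functions: Am (i in A minor, iii in F major); Dm (iv in A minor, vi in F major); F (VI in A minor, I in F major).

Am, Dm, F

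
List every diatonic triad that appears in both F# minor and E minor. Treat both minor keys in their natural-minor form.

Bm, D

Triads in F# minor (natural minor): F# minor (i), G# diminished (ii°), A major (III), B minor (iv), C# minor (v), D major (VI), E major (VII).
Triads in E minor (natural minor): E minor (i), F# diminished (ii°), G major (III), A minor (iv), B minor (v), C major (VI), D major (VII).
Shared triads with their functions: B minor (iv in F# minor, v in E minor); D major (VI in F# minor, VII in E minor).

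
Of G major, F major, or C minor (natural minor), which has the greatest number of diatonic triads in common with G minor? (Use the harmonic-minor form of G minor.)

Triads of G minor (harmonic minor): G minor (i), A diminished (ii°), Bb augmented (III+), C minor (iv), D major (V), Eb major (VI), F# diminished (vii°).
G major shares 2: D, F#dim.
F major shares 1: Gm.
C minor (natural minor) shares 3: Gm, Cm, Eb.
The most common triads (3) are shared with C minor.

C minor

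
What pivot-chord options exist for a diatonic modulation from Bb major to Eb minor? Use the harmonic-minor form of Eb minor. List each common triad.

Bb

Triads in Bb major: Bb (I), Cm (ii), Dm (iii), Eb (IV), F (V), Gm (vi), Adim (vii°).
Triads in Eb minor (harmonic minor): Ebm (i), Fdim (ii°), Gbaug (III+), Abm (iv), Bb (V), Cb (VI), Ddim (vii°).
Shared triads with their functions: Bb (I in Bb major, V in Eb minor).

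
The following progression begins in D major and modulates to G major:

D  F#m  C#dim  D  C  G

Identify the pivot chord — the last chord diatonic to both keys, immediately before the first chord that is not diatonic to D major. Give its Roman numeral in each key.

D — I in D major, V in G major

Chords diatonic to D major: D, Em, F#m, G, A, Bm, C#dim.
Reading the progression, the first chord not in that set is C, so the modulation leaves D major there.
The chord immediately before C is D, which is diatonic to both keys: I in D major and V in G major.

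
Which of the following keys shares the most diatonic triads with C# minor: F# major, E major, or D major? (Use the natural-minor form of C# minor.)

E major

Triads of C# minor (natural minor): C# minor (i), D# diminished (ii°), E major (III), F# minor (iv), G# minor (v), A major (VI), B major (VII).
F# major shares 2: G#m, B.
E major shares 7: C#m, D#dim, E, F#m, G#m, A, B.
D major shares 2: F#m, A.
The most common triads (7) are shared with E major.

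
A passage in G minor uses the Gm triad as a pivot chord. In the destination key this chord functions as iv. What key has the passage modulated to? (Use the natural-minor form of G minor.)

The numeral iv denotes a minor triad on scale degree 4. With G on degree 4, the tonic of the new key is D.
Degree 4 carries a minor triad in minor keys, so the destination is D minor.
Check: the diatonic triads of D minor (natural minor) are Dm (i), Edim (ii°), F (III), Gm (iv), Am (v), Bb (VI), C (VII) — Gm is indeed iv.

D minor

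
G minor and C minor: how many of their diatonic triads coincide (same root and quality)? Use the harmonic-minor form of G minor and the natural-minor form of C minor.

Diatonic triads of G minor (harmonic minor): G minor (i), A diminished (ii°), Bb augmented (III+), C minor (iv), D major (V), Eb major (VI), F# diminished (vii°).
Diatonic triads of C minor (natural minor): C minor (i), D diminished (ii°), Eb major (III), F minor (iv), G minor (v), Ab major (VI), Bb major (VII).
Matching root and quality in both lists: G minor, C minor, Eb major.
That gives 3 common triads.

3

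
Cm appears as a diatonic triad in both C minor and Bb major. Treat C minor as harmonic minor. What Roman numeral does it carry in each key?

i in C minor; ii in Bb major

The scale of C minor (harmonic minor) is C D Eb F G Ab B; C is degree 1, and the triad built there (C-Eb-G) is minor, so it is i.
The scale of Bb major is Bb C D Eb F G A; C is degree 2, and the triad built there (C-Eb-G) is minor, so it is ii.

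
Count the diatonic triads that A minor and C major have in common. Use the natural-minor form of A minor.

Diatonic triads of A minor (natural minor): Am (i), Bdim (ii°), C (III), Dm (iv), Em (v), F (VI), G (VII).
Diatonic triads of C major: C (I), Dm (ii), Em (iii), F (IV), G (V), Am (vi), Bdim (vii°).
Matching root and quality in both lists: Am, Bdim, C, Dm, Em, F, G.
That gives 7 common triads.

7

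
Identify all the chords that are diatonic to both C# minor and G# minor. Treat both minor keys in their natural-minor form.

C#m, E, G#m, B

Triads in C# minor (natural minor): C#m (i), D#dim (ii°), E (III), F#m (iv), G#m (v), A (VI), B (VII).
Triads in G# minor (natural minor): G#m (i), A#dim (ii°), B (III), C#m (iv), D#m (v), E (VI), F# (VII).
Shared triads with their functions: C#m (i in C# minor, iv in G# minor); E (III in C# minor, VI in G# minor); G#m (v in C# minor, i in G# minor); B (VII in C# minor, III in G# minor).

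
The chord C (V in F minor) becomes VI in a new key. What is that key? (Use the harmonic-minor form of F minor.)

The numeral VI denotes a major triad on scale degree 6. With C on degree 6, the tonic of the new key is E.
Degree 6 carries a major triad in minor keys, so the destination is E minor.
Check: the diatonic triads of E minor (natural minor) are Em (i), F♯dim (ii°), G (III), Am (iv), Bm (v), C (VI), D (VII) — C is indeed VI.

E minor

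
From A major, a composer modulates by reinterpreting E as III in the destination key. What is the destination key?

C# minor

The numeral III denotes a major triad on scale degree 3. With E on degree 3, the tonic of the new key is C#.
Degree 3 carries a major triad in natural-minor keys, so the destination is C# minor.
Check: the diatonic triads of C# minor (natural minor) are C#m (i), D#dim (ii°), E (III), F#m (iv), G#m (v), A (VI), B (VII) — E is indeed III.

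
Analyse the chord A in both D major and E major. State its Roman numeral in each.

The scale of D major is D E F# G A B C#; A is degree 5, and the triad built there (A-C#-E) is major, so it is V.
The scale of E major is E F# G# A B C# D#; A is degree 4, and the triad built there (A-C#-E) is major, so it is IV.

V in D major; IV in E major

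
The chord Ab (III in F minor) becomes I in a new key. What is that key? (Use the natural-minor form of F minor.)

The numeral I denotes a major triad on scale degree 1. With Ab on degree 1, the tonic of the new key is Ab.
Degree 1 carries a major triad in major keys, so the destination is Ab major.
Check: the diatonic triads of Ab major are Ab (I), Bbm (ii), Cm (iii), Db (IV), Eb (V), Fm (vi), Gdim (vii°) — Ab is indeed I.

Ab major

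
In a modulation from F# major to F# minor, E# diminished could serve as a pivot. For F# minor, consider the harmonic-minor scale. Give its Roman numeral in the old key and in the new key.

The scale of F# major is F# G# A# B C# D# E#; E# is degree 7, and the triad built there (E#-G#-B) is diminished, so it is vii°.
The scale of F# minor (harmonic minor) is F# G# A B C# D E#; E# is degree 7, and the triad built there (E#-G#-B) is diminished, so it is vii°.

vii° in F# major; vii° in F# minor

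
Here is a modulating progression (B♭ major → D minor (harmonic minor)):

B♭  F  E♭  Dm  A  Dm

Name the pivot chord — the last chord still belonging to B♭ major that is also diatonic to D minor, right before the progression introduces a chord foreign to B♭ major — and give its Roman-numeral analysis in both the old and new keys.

Dm — iii in B♭ major, i in D minor

Chords diatonic to B♭ major: B♭, Cm, Dm, E♭, F, Gm, Adim.
Reading the progression, the first chord not in that set is A, so the modulation leaves B♭ major there.
The chord immediately before A is Dm, which is diatonic to both keys: iii in B♭ major and i in D minor.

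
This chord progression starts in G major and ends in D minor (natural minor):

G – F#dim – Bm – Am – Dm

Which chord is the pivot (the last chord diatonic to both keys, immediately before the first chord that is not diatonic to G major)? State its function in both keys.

Am — ii in G major, v in D minor

Chords diatonic to G major: G, Am, Bm, C, D, Em, F#dim.
Reading the progression, the first chord not in that set is Dm, so the modulation leaves G major there.
The chord immediately before Dm is Am, which is diatonic to both keys: ii in G major and v in D minor.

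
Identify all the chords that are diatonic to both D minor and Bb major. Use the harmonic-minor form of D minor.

Triads in D minor (harmonic minor): Dm (i), Edim (ii°), Faug (III+), Gm (iv), A (V), Bb (VI), C#dim (vii°).
Triads in Bb major: Bb (I), Cm (ii), Dm (iii), Eb (IV), F (V), Gm (vi), Adim (vii°).
Shared triads with their functions: Dm (i in D minor, iii in Bb major); Gm (iv in D minor, vi in Bb major); Bb (VI in D minor, I in Bb major).

Dm, Gm, Bb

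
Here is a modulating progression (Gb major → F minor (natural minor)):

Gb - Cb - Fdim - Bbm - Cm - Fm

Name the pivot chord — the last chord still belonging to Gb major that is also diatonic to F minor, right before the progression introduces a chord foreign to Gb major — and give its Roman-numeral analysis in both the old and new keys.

Chords diatonic to Gb major: Gb, Abm, Bbm, Cb, Db, Ebm, Fdim.
Reading the progression, the first chord not in that set is Cm, so the modulation leaves Gb major there.
The chord immediately before Cm is Bbm, which is diatonic to both keys: iii in Gb major and iv in F minor.

Bbm — iii in Gb major, iv in F minor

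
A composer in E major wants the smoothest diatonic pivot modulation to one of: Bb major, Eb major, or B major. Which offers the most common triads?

Triads of E major: E major (I), F# minor (ii), G# minor (iii), A major (IV), B major (V), C# minor (vi), D# diminished (vii°).
Bb major shares 0: none.
Eb major shares 0: none.
B major shares 4: E, G#m, B, C#m.
The most common triads (4) are shared with B major.

B major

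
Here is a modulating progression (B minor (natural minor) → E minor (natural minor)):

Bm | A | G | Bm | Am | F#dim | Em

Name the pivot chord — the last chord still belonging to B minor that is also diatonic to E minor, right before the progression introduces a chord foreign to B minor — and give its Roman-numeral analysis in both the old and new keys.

Chords diatonic to B minor: Bm, C#dim, D, Em, F#m, G, A.
Reading the progression, the first chord not in that set is Am, so the modulation leaves B minor there.
The chord immediately before Am is Bm, which is diatonic to both keys: i in B minor and v in E minor.

Bm — i in B minor, v in E minor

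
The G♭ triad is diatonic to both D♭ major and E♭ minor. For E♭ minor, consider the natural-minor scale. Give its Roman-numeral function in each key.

IV in D♭ major; III in E♭ minor

The scale of D♭ major is D♭ E♭ F G♭ A♭ B♭ C; G♭ is degree 4, and the triad built there (G♭-B♭-D♭) is major, so it is IV.
The scale of E♭ minor (natural minor) is E♭ F G♭ A♭ B♭ C♭ D♭; G♭ is degree 3, and the triad built there (G♭-B♭-D♭) is major, so it is III.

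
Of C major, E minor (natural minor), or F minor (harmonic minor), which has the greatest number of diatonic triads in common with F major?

C major

Triads of F major: F major (I), G minor (ii), A minor (iii), B♭ major (IV), C major (V), D minor (vi), E diminished (vii°).
C major shares 4: F, Am, C, Dm.
E minor (natural minor) shares 2: Am, C.
F minor (harmonic minor) shares 2: C, Edim.
The most common triads (4) are shared with C major.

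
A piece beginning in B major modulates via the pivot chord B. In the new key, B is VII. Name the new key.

C# minor

The numeral VII denotes a major triad on scale degree 7. With B on degree 7, the tonic of the new key is C#.
Degree 7 carries a major triad in natural-minor keys, so the destination is C# minor.
Check: the diatonic triads of C# minor (natural minor) are C#m (i), D#dim (ii°), E (III), F#m (iv), G#m (v), A (VI), B (VII) — B is indeed VII.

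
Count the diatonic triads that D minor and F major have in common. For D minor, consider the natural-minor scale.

Diatonic triads of D minor (natural minor): Dm (i), Edim (ii°), F (III), Gm (iv), Am (v), Bb (VI), C (VII).
Diatonic triads of F major: F (I), Gm (ii), Am (iii), Bb (IV), C (V), Dm (vi), Edim (vii°).
Matching root and quality in both lists: Dm, Edim, F, Gm, Am, Bb, C.
That gives 7 common triads.

7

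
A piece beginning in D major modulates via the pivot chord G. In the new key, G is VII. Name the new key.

A minor

The numeral VII denotes a major triad on scale degree 7. With G on degree 7, the tonic of the new key is A.
Degree 7 carries a major triad in natural-minor keys, so the destination is A minor.
Check: the diatonic triads of A minor (natural minor) are Am (i), Bdim (ii°), C (III), Dm (iv), Em (v), F (VI), G (VII) — G is indeed VII.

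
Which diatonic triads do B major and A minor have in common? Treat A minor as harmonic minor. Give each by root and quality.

E

Triads in B major: B major (I), C# minor (ii), D# minor (iii), E major (IV), F# major (V), G# minor (vi), A# diminished (vii°).
Triads in A minor (harmonic minor): A minor (i), B diminished (ii°), C augmented (III+), D minor (iv), E major (V), F major (VI), G# diminished (vii°).
Shared triads with their functions: E major (IV in B major, V in A minor).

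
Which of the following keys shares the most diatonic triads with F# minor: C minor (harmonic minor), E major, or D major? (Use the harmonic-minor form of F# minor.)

D major

Triads of F# minor (harmonic minor): F#m (i), G#dim (ii°), Aaug (III+), Bm (iv), C# (V), D (VI), E#dim (vii°).
C minor (harmonic minor) shares 0: none.
E major shares 1: F#m.
D major shares 3: F#m, Bm, D.
The most common triads (3) are shared with D major.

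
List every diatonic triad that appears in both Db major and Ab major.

Triads in Db major: Db major (I), Eb minor (ii), F minor (iii), Gb major (IV), Ab major (V), Bb minor (vi), C diminished (vii°).
Triads in Ab major: Ab major (I), Bb minor (ii), C minor (iii), Db major (IV), Eb major (V), F minor (vi), G diminished (vii°).
Shared triads with their functions: Db major (I in Db major, IV in Ab major); F minor (iii in Db major, vi in Ab major); Ab major (V in Db major, I in Ab major); Bb minor (vi in Db major, ii in Ab major).

Db, Fm, Ab, Bbm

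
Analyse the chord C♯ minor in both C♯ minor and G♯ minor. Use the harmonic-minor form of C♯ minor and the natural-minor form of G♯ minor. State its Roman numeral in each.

The scale of C♯ minor (harmonic minor) is C♯ D♯ E F♯ G♯ A B♯; C♯ is degree 1, and the triad built there (C♯-E-G♯) is minor, so it is i.
The scale of G♯ minor (natural minor) is G♯ A♯ B C♯ D♯ E F♯; C♯ is degree 4, and the triad built there (C♯-E-G♯) is minor, so it is iv.

i in C♯ minor; iv in G♯ minor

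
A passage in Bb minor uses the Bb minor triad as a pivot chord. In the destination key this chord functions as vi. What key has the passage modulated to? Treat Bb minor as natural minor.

Db major

The numeral vi denotes a minor triad on scale degree 6. With Bb on degree 6, the tonic of the new key is Db.
Degree 6 carries a minor triad in major keys, so the destination is Db major.
Check: the diatonic triads of Db major are Db (I), Ebm (ii), Fm (iii), Gb (IV), Ab (V), Bbm (vi), Cdim (vii°) — Bb minor is indeed vi.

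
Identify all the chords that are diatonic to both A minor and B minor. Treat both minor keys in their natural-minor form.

Em, G

Triads in A minor (natural minor): A minor (i), B diminished (ii°), C major (III), D minor (iv), E minor (v), F major (VI), G major (VII).
Triads in B minor (natural minor): B minor (i), C# diminished (ii°), D major (III), E minor (iv), F# minor (v), G major (VI), A major (VII).
Shared triads with their functions: E minor (v in A minor, iv in B minor); G major (VII in A minor, VI in B minor).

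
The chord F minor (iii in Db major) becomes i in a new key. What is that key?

F minor

The numeral i denotes a minor triad on scale degree 1. With F on degree 1, the tonic of the new key is F.
Degree 1 carries a minor triad in minor keys, so the destination is F minor.
Check: the diatonic triads of F minor (natural minor) are Fm (i), Gdim (ii°), Ab (III), Bbm (iv), Cm (v), Db (VI), Eb (VII) — F minor is indeed i.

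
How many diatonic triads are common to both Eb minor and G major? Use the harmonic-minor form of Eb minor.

Diatonic triads of Eb minor (harmonic minor): Ebm (i), Fdim (ii°), Gbaug (III+), Abm (iv), Bb (V), Cb (VI), Ddim (vii°).
Diatonic triads of G major: G (I), Am (ii), Bm (iii), C (IV), D (V), Em (vi), F#dim (vii°).
No triad has the same root and quality in both keys.

0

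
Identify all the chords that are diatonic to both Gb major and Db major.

Gb, Bbm, Db, Ebm

Triads in Gb major: Gb (I), Abm (ii), Bbm (iii), Cb (IV), Db (V), Ebm (vi), Fdim (vii°).
Triads in Db major: Db (I), Ebm (ii), Fm (iii), Gb (IV), Ab (V), Bbm (vi), Cdim (vii°).
Shared triads with their functions: Gb (I in Gb major, IV in Db major); Bbm (iii in Gb major, vi in Db major); Db (V in Gb major, I in Db major); Ebm (vi in Gb major, ii in Db major).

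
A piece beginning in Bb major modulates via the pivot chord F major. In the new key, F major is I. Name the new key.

F major

The numeral I denotes a major triad on scale degree 1. With F on degree 1, the tonic of the new key is F.
Degree 1 carries a major triad in major keys, so the destination is F major.
Check: the diatonic triads of F major are F (I), Gm (ii), Am (iii), Bb (IV), C (V), Dm (vi), Edim (vii°) — F major is indeed I.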